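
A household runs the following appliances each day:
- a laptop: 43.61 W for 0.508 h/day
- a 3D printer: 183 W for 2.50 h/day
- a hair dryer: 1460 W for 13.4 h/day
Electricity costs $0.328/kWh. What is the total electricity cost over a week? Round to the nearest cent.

$46.02

laptop: 43.61 W × 0.508 h × 7 d = 155 Wh = 0.1551 kWh
3D printer: 183 W × 2.50 h × 7 d = 3,202 Wh = 3.203 kWh
hair dryer: 1460 W × 13.4 h × 7 d = 136,948 Wh = 136.9 kWh
Total energy = 0.1551 + 3.203 + 136.9 = 140.3 kWh
Cost = 140.3 kWh × $0.328 = $46.02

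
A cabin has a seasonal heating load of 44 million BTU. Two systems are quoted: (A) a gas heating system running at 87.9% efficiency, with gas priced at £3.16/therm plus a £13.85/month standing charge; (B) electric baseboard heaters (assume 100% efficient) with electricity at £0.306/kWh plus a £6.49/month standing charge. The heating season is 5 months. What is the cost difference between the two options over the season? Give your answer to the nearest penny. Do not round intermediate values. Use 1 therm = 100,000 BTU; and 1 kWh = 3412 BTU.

£2327.48

Heat load = 44 × 10⁶ BTU = 44,000,000 BTU
Gas: input = 44,000,000 / 0.879 = 50,056,883 BTU = 500.6 therm → 500.6 × £3.16 = £1,581.80; + 5 × £13.85 standing = £1,651.05
Electric: 44,000,000 BTU / 3412 = 12,900 kWh → × £0.306 = £3,946.07; + 5 × £6.49 standing = £3,978.52
Difference = |£1,651.05 − £3,978.52| = £2,327.48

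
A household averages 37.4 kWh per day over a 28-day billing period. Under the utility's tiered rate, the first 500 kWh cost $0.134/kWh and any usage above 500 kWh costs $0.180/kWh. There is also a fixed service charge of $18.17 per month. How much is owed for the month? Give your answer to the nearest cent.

$183.67

Usage = 37.4 kWh/day × 28 days = 1047.2 kWh
First 500 kWh × $0.134 = $67.00
Remaining 547.2 kWh × $0.180 = $98.50
Energy charge = $165.50; + service $18.17 = $183.67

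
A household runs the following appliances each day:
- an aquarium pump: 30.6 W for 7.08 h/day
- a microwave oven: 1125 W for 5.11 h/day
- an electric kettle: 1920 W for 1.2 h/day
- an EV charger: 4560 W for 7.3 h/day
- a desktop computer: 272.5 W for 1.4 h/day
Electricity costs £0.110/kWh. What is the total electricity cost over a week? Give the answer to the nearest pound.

aquarium pump: 30.6 W × 7.08 h × 7 d = 1,517 Wh = 1.517 kWh
microwave oven: 1125 W × 5.11 h × 7 d = 40,241 Wh = 40.24 kWh
electric kettle: 1920 W × 1.2 h × 7 d = 16,128 Wh = 16.13 kWh
EV charger: 4560 W × 7.3 h × 7 d = 233,016 Wh = 233 kWh
desktop computer: 272.5 W × 1.4 h × 7 d = 2,670 Wh = 2.671 kWh
Total energy = 1.517 + 40.24 + 16.13 + 233 + 2.671 = 293.6 kWh
Cost = 293.6 kWh × £0.110 = £32.29 ≈ £32

£32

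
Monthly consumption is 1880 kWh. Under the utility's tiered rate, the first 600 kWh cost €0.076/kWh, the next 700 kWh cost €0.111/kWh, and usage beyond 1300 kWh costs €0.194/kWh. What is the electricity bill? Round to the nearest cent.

€235.82

First 600 kWh × €0.076 = €45.60
Next 700 kWh × €0.111 = €77.70
Remaining 580 kWh × €0.194 = €112.52
Total = €235.82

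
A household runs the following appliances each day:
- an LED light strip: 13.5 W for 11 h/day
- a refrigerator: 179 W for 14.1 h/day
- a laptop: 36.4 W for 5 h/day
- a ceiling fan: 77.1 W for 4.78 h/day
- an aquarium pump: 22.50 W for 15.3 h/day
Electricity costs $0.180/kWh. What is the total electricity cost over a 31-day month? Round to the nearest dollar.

LED light strip: 13.5 W × 11 h × 31 d = 4,604 Wh = 4.604 kWh
refrigerator: 179 W × 14.1 h × 31 d = 78,241 Wh = 78.24 kWh
laptop: 36.4 W × 5 h × 31 d = 5,642 Wh = 5.642 kWh
ceiling fan: 77.1 W × 4.78 h × 31 d = 11,425 Wh = 11.42 kWh
aquarium pump: 22.50 W × 15.3 h × 31 d = 10,672 Wh = 10.67 kWh
Total energy = 4.604 + 78.24 + 5.642 + 11.42 + 10.67 = 110.6 kWh
Cost = 110.6 kWh × $0.180 = $19.90 ≈ $20

$20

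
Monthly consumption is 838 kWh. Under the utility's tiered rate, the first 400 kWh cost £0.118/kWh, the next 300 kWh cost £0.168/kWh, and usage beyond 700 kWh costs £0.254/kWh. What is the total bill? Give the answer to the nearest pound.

£133

First 400 kWh × £0.118 = £47.20
Next 300 kWh × £0.168 = £50.40
Remaining 138 kWh × £0.254 = £35.05
Total = £132.65 ≈ £133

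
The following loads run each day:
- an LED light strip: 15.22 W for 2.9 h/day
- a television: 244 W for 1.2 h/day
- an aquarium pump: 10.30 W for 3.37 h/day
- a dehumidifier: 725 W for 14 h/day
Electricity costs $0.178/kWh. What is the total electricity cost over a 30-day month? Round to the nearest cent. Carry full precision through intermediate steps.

$56.19

LED light strip: 15.22 W × 2.9 h × 30 d = 1,324 Wh = 1.324 kWh
television: 244 W × 1.2 h × 30 d = 8,784 Wh = 8.784 kWh
aquarium pump: 10.30 W × 3.37 h × 30 d = 1,041 Wh = 1.041 kWh
dehumidifier: 725 W × 14 h × 30 d = 304,500 Wh = 304.5 kWh
Total energy = 1.324 + 8.784 + 1.041 + 304.5 = 315.6 kWh
Cost = 315.6 kWh × $0.178 = $56.19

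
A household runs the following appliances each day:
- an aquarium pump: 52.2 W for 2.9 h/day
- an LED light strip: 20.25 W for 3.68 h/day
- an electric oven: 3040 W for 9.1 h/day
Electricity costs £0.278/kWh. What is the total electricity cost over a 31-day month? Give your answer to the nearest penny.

aquarium pump: 52.2 W × 2.9 h × 31 d = 4,693 Wh = 4.693 kWh
LED light strip: 20.25 W × 3.68 h × 31 d = 2,310 Wh = 2.31 kWh
electric oven: 3040 W × 9.1 h × 31 d = 857,584 Wh = 857.6 kWh
Total energy = 4.693 + 2.31 + 857.6 = 864.6 kWh
Cost = 864.6 kWh × £0.278 = £240.36

£240.36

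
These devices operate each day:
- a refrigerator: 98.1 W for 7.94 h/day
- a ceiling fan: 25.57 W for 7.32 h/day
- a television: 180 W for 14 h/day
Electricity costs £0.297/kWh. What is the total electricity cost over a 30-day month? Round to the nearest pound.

refrigerator: 98.1 W × 7.94 h × 30 d = 23,367 Wh = 23.37 kWh
ceiling fan: 25.57 W × 7.32 h × 30 d = 5,615 Wh = 5.615 kWh
television: 180 W × 14 h × 30 d = 75,600 Wh = 75.6 kWh
Total energy = 23.37 + 5.615 + 75.6 = 104.6 kWh
Cost = 104.6 kWh × £0.297 = £31.06 ≈ £31

£31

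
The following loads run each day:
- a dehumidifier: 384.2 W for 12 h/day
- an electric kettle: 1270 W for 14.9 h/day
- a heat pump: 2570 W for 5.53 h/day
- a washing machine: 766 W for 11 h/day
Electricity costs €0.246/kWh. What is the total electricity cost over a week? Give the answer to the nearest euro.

€80

dehumidifier: 384.2 W × 12 h × 7 d = 32,273 Wh = 32.27 kWh
electric kettle: 1270 W × 14.9 h × 7 d = 132,461 Wh = 132.5 kWh
heat pump: 2570 W × 5.53 h × 7 d = 99,485 Wh = 99.48 kWh
washing machine: 766 W × 11 h × 7 d = 58,982 Wh = 58.98 kWh
Total energy = 32.27 + 132.5 + 99.48 + 58.98 = 323.2 kWh
Cost = 323.2 kWh × €0.246 = €79.51 ≈ €80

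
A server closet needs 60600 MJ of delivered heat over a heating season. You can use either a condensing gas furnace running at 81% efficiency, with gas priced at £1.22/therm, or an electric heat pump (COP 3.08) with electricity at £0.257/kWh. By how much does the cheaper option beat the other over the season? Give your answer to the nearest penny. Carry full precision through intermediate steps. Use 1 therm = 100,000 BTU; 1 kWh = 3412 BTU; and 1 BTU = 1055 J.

Heat load = 60600 MJ = 60,600,000,000 J / 1055 = 57,440,758 BTU
Gas: input = 57,440,758 / 0.81 = 70,914,516 BTU = 709.1 therm → 709.1 × £1.22 = £865.16
Heat pump: 57,440,758 BTU / 3412 = 16,830 kWh heat; / 3.08 = 5,466 kWh in → × £0.257 = £1,404.73
Difference = |£865.16 − £1,404.73| = £539.58

£539.58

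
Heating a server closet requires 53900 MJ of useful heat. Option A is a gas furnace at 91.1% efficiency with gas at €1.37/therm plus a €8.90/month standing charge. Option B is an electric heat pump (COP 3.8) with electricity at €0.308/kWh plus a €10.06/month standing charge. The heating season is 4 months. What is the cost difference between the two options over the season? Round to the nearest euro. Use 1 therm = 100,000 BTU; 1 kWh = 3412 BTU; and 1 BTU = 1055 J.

€450

Heat load = 53900 MJ = 53,900,000,000 J / 1055 = 51,090,047 BTU
Gas: input = 51,090,047 / 0.911 = 56,081,281 BTU = 560.8 therm → 560.8 × €1.37 = €768.31; + 4 × €8.90 standing = €803.91
Heat pump: 51,090,047 BTU / 3412 = 14,970 kWh heat; / 3.8 = 3,940 kWh in → × €0.308 = €1,213.65; + 4 × €10.06 standing = €1,253.89
Difference = |€803.91 − €1,253.89| = €449.98 ≈ €450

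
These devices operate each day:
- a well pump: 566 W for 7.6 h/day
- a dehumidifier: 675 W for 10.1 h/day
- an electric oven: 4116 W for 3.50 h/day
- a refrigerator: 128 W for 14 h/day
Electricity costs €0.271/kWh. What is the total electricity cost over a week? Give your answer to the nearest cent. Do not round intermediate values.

€51.82

well pump: 566 W × 7.6 h × 7 d = 30,111 Wh = 30.11 kWh
dehumidifier: 675 W × 10.1 h × 7 d = 47,722 Wh = 47.72 kWh
electric oven: 4116 W × 3.50 h × 7 d = 100,842 Wh = 100.8 kWh
refrigerator: 128 W × 14 h × 7 d = 12,544 Wh = 12.54 kWh
Total energy = 30.11 + 47.72 + 100.8 + 12.54 = 191.2 kWh
Cost = 191.2 kWh × €0.271 = €51.82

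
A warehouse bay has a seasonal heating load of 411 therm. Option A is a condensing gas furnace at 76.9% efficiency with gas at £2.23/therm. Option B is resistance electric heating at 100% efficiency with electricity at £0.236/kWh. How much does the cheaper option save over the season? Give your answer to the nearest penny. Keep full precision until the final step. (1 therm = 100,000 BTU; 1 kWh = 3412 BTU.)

£1650.94

Heat load = 411 therm × 100,000 = 41,100,000 BTU
Gas: input = 41,100,000 / 0.769 = 53,446,034 BTU = 534.5 therm → 534.5 × £2.23 = £1,191.85
Electric: 41,100,000 BTU / 3412 = 12,050 kWh → × £0.236 = £2,842.79
Difference = |£1,191.85 − £2,842.79| = £1,650.94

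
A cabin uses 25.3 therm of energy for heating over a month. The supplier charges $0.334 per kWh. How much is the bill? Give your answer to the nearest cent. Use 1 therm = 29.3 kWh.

25.3 therm × (29.3 kWh/therm) = 741.3 kWh
Cost = 741.3 kWh × $0.334/kWh = $247.59

$247.59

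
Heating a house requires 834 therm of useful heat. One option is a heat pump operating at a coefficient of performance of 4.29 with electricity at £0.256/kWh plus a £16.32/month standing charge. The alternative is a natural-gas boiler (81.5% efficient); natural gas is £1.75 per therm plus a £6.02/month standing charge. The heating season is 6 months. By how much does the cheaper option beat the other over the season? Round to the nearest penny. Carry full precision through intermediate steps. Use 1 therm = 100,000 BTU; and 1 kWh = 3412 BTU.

£270.39

Heat load = 834 therm × 100,000 = 83,400,000 BTU
Gas: input = 83,400,000 / 0.815 = 102,331,288 BTU = 1,023 therm → 1,023 × £1.75 = £1,790.80; + 6 × £6.02 standing = £1,826.92
Heat pump: 83,400,000 BTU / 3412 = 24,440 kWh heat; / 4.29 = 5,698 kWh in → × £0.256 = £1,458.61; + 6 × £16.32 standing = £1,556.53
Difference = |£1,826.92 − £1,556.53| = £270.39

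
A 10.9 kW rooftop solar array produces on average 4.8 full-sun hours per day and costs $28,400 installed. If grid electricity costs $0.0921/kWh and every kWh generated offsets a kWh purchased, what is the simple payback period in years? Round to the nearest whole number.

Daily generation = 10.9 kW × 4.8 h = 52.32 kWh
Annual generation = 52.32 × 365 = 19097 kWh
Annual savings = 19097 × $0.0921 = $1,758.82
Payback = $28,400 / $1,758.82 = 16.1 years

16 years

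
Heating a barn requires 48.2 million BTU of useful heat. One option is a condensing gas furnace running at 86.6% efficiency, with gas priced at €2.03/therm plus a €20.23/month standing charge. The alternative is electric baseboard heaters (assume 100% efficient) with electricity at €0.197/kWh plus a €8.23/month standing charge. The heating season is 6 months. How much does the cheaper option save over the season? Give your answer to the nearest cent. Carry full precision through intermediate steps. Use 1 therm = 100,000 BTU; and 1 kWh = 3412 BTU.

Heat load = 48.2 × 10⁶ BTU = 48,200,000 BTU
Gas: input = 48,200,000 / 0.866 = 55,658,199 BTU = 556.6 therm → 556.6 × €2.03 = €1,129.86; + 6 × €20.23 standing = €1,251.24
Electric: 48,200,000 BTU / 3412 = 14,130 kWh → × €0.197 = €2,782.94; + 6 × €8.23 standing = €2,832.32
Difference = |€1,251.24 − €2,832.32| = €1,581.08

€1581.08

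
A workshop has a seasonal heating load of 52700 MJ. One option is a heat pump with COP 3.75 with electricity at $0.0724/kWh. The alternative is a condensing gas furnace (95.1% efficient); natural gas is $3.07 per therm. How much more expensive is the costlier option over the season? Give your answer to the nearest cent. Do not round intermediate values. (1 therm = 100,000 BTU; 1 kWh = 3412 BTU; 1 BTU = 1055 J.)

Heat load = 52700 MJ = 52,700,000,000 J / 1055 = 49,952,607 BTU
Gas: input = 49,952,607 / 0.951 = 52,526,400 BTU = 525.3 therm → 525.3 × $3.07 = $1,612.56
Heat pump: 49,952,607 BTU / 3412 = 14,640 kWh heat; / 3.75 = 3,904 kWh in → × $0.0724 = $282.65
Difference = |$1,612.56 − $282.65| = $1,329.91

$1329.91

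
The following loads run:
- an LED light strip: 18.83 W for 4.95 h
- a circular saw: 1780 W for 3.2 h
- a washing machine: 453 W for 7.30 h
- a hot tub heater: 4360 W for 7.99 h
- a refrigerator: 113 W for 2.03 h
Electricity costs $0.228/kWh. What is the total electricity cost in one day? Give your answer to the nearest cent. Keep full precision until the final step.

LED light strip: 18.83 W × 4.95 h = 93 Wh = 0.09321 kWh
circular saw: 1780 W × 3.2 h = 5,696 Wh = 5.696 kWh
washing machine: 453 W × 7.30 h = 3,307 Wh = 3.307 kWh
hot tub heater: 4360 W × 7.99 h = 34,836 Wh = 34.84 kWh
refrigerator: 113 W × 2.03 h = 229 Wh = 0.2294 kWh
Total energy = 0.09321 + 5.696 + 3.307 + 34.84 + 0.2294 = 44.16 kWh
Cost = 44.16 kWh × $0.228 = $10.07

$10.07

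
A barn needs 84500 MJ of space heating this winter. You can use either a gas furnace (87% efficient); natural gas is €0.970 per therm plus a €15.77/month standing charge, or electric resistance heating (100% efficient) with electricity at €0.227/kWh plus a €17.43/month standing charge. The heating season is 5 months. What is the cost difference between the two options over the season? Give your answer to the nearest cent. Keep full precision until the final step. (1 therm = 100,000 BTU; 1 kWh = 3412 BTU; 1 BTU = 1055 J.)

Heat load = 84500 MJ = 84,500,000,000 J / 1055 = 80,094,787 BTU
Gas: input = 80,094,787 / 0.87 = 92,062,973 BTU = 920.6 therm → 920.6 × €0.970 = €893.01; + 5 × €15.77 standing = €971.86
Electric: 80,094,787 BTU / 3412 = 23,470 kWh → × €0.227 = €5,328.70; + 5 × €17.43 standing = €5,415.85
Difference = |€971.86 − €5,415.85| = €4,443.99

€4443.99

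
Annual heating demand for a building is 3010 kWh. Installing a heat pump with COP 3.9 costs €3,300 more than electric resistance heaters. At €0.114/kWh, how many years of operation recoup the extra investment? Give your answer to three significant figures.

Resistance: 3010 kWh × €0.114 = €343.14/yr
Heat pump: 3010 / 3.9 = 771.8 kWh in → × €0.114 = €87.98/yr
Annual savings = €255.16
Payback = €3,300 / €255.16 = 12.9 years

12.9 years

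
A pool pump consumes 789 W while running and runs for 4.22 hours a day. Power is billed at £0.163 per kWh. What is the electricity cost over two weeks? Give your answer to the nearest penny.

Energy = 789 W × 4.22 h/day × 14 days = 46,614 Wh = 46.61 kWh
Cost = 46.61 kWh × £0.163/kWh = £7.60

£7.60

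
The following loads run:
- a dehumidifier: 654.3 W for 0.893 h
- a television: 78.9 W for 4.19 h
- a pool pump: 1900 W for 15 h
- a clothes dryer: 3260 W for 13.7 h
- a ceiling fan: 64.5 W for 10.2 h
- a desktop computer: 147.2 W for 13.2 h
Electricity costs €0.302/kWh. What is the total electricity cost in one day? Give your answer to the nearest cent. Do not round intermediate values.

dehumidifier: 654.3 W × 0.893 h = 584 Wh = 0.5843 kWh
television: 78.9 W × 4.19 h = 331 Wh = 0.3306 kWh
pool pump: 1900 W × 15 h = 28,500 Wh = 28.5 kWh
clothes dryer: 3260 W × 13.7 h = 44,662 Wh = 44.66 kWh
ceiling fan: 64.5 W × 10.2 h = 658 Wh = 0.6579 kWh
desktop computer: 147.2 W × 13.2 h = 1,943 Wh = 1.943 kWh
Total energy = 0.5843 + 0.3306 + 28.5 + 44.66 + 0.6579 + 1.943 = 76.68 kWh
Cost = 76.68 kWh × €0.302 = €23.16

€23.16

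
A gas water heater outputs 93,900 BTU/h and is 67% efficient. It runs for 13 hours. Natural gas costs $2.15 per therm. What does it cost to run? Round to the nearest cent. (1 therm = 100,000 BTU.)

$39.17

Heat delivered = 93,900 BTU/h × 13 h = 1,220,700 BTU
Gas input = 1,220,700 / 0.67 = 1,821,940 BTU
= 1,821,940 / 100,000 = 18.22 therm
Cost = 18.22 × $2.15/therm = $39.17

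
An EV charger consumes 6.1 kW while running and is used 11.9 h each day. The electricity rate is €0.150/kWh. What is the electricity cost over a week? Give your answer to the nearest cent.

Energy = 6100 W × 11.9 h/day × 7 days = 508,130 Wh = 508.1 kWh
Cost = 508.1 kWh × €0.150/kWh = €76.22

€76.22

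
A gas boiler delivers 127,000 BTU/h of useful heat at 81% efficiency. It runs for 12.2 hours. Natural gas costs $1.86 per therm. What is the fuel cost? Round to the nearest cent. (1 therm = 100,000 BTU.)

Heat delivered = 127,000 BTU/h × 12.2 h = 1,549,400 BTU
Gas input = 1,549,400 / 0.81 = 1,912,840 BTU
= 1,912,840 / 100,000 = 19.13 therm
Cost = 19.13 × $1.86/therm = $35.58

$35.58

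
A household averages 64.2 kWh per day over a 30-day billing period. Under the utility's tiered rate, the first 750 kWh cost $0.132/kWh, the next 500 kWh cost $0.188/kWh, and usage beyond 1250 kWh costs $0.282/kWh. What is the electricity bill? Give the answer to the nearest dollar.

Usage = 64.2 kWh/day × 30 days = 1926 kWh
First 750 kWh × $0.132 = $99.00
Next 500 kWh × $0.188 = $94.00
Remaining 676 kWh × $0.282 = $190.63
Total = $383.63 ≈ $384

$384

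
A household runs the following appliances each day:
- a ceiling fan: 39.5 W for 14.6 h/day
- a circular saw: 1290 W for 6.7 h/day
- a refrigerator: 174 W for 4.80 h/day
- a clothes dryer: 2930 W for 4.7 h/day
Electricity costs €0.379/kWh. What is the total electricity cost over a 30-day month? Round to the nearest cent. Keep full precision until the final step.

ceiling fan: 39.5 W × 14.6 h × 30 d = 17,301 Wh = 17.3 kWh
circular saw: 1290 W × 6.7 h × 30 d = 259,290 Wh = 259.3 kWh
refrigerator: 174 W × 4.80 h × 30 d = 25,056 Wh = 25.06 kWh
clothes dryer: 2930 W × 4.7 h × 30 d = 413,130 Wh = 413.1 kWh
Total energy = 17.3 + 259.3 + 25.06 + 413.1 = 714.8 kWh
Cost = 714.8 kWh × €0.379 = €270.90

€270.90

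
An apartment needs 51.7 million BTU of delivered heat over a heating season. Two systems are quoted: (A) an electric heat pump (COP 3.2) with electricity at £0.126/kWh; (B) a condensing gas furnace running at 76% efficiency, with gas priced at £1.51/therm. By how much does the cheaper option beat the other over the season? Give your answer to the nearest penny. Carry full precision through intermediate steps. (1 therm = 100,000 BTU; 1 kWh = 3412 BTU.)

Heat load = 51.7 × 10⁶ BTU = 51,700,000 BTU
Gas: input = 51,700,000 / 0.76 = 68,026,316 BTU = 680.3 therm → 680.3 × £1.51 = £1,027.20
Heat pump: 51,700,000 BTU / 3412 = 15,150 kWh heat; / 3.2 = 4,735 kWh in → × £0.126 = £596.63
Difference = |£1,027.20 − £596.63| = £430.57

£430.57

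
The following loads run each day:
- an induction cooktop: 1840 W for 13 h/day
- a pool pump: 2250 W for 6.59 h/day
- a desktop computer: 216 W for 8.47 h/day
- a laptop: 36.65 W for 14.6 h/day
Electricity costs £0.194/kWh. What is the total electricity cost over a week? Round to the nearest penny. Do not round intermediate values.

£55.83

induction cooktop: 1840 W × 13 h × 7 d = 167,440 Wh = 167.4 kWh
pool pump: 2250 W × 6.59 h × 7 d = 103,792 Wh = 103.8 kWh
desktop computer: 216 W × 8.47 h × 7 d = 12,807 Wh = 12.81 kWh
laptop: 36.65 W × 14.6 h × 7 d = 3,746 Wh = 3.746 kWh
Total energy = 167.4 + 103.8 + 12.81 + 3.746 = 287.8 kWh
Cost = 287.8 kWh × £0.194 = £55.83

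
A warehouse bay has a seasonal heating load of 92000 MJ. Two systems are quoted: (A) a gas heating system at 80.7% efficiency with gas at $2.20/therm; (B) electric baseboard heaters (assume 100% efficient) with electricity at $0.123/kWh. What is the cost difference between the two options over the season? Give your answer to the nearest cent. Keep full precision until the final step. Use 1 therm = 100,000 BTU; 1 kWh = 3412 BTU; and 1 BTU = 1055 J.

$766.33

Heat load = 92000 MJ = 92,000,000,000 J / 1055 = 87,203,791 BTU
Gas: input = 87,203,791 / 0.807 = 108,059,221 BTU = 1,081 therm → 1,081 × $2.20 = $2,377.30
Electric: 87,203,791 BTU / 3412 = 25,560 kWh → × $0.123 = $3,143.63
Difference = |$2,377.30 − $3,143.63| = $766.33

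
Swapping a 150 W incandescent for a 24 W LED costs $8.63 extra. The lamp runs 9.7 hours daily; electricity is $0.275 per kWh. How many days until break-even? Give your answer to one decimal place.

Power saved = 150 − 24 = 126 W
Daily energy saved = 126 W × 9.7 h = 1222 Wh = 1.2222 kWh
Daily savings = 1.2222 × $0.275 = $0.3361
Payback = $8.63 / $0.3361 per day = 25.68 days

25.7 days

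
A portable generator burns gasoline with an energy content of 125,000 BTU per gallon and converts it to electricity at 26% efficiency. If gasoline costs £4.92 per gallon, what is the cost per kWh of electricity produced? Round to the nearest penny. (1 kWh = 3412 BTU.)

£0.52

Electrical output per gallon = 125,000 BTU × 0.26 / 3412 BTU/kWh = 9.525 kWh
Cost per kWh = £4.92 / 9.525 kWh = £0.517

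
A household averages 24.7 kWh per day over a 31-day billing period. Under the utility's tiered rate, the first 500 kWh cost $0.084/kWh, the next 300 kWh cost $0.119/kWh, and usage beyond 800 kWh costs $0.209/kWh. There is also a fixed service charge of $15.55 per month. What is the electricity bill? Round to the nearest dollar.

$89

Usage = 24.7 kWh/day × 31 days = 765.7 kWh
First 500 kWh × $0.084 = $42.00
Next 265.7 kWh × $0.119 = $31.62
Remaining tier: 0 kWh (not reached)
Energy charge = $73.62; + service $15.55 = $89.17 ≈ $89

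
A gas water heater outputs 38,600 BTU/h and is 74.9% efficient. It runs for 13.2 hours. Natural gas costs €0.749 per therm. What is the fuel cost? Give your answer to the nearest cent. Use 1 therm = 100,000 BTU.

€5.10

Heat delivered = 38,600 BTU/h × 13.2 h = 509,520 BTU
Gas input = 509,520 / 0.749 = 680,267 BTU
= 680,267 / 100,000 = 6.803 therm
Cost = 6.803 × €0.749/therm = €5.10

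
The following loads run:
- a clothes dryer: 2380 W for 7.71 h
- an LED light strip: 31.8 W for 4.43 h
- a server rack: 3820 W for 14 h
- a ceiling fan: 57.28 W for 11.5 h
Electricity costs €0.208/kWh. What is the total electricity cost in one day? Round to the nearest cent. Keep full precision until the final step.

clothes dryer: 2380 W × 7.71 h = 18,350 Wh = 18.35 kWh
LED light strip: 31.8 W × 4.43 h = 141 Wh = 0.1409 kWh
server rack: 3820 W × 14 h = 53,480 Wh = 53.48 kWh
ceiling fan: 57.28 W × 11.5 h = 659 Wh = 0.6587 kWh
Total energy = 18.35 + 0.1409 + 53.48 + 0.6587 = 72.63 kWh
Cost = 72.63 kWh × €0.208 = €15.11

€15.11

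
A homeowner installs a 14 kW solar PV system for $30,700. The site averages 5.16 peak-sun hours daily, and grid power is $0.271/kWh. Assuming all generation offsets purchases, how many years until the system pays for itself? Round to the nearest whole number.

4 years

Daily generation = 14 kW × 5.16 h = 72.24 kWh
Annual generation = 72.24 × 365 = 26368 kWh
Annual savings = 26368 × $0.271 = $7,145.62
Payback = $30,700 / $7,145.62 = 4.3 years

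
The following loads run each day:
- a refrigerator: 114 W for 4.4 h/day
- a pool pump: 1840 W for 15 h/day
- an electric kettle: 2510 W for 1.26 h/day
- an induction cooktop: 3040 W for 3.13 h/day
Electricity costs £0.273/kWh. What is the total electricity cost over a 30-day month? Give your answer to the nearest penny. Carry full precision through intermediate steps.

£333.98

refrigerator: 114 W × 4.4 h × 30 d = 15,048 Wh = 15.05 kWh
pool pump: 1840 W × 15 h × 30 d = 828,000 Wh = 828 kWh
electric kettle: 2510 W × 1.26 h × 30 d = 94,878 Wh = 94.88 kWh
induction cooktop: 3040 W × 3.13 h × 30 d = 285,456 Wh = 285.5 kWh
Total energy = 15.05 + 828 + 94.88 + 285.5 = 1,223 kWh
Cost = 1,223 kWh × £0.273 = £333.98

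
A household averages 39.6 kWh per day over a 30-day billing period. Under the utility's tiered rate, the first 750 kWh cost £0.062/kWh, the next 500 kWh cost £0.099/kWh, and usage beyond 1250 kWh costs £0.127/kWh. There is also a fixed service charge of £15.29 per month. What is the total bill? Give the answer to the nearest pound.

Usage = 39.6 kWh/day × 30 days = 1188 kWh
First 750 kWh × £0.062 = £46.50
Next 438 kWh × £0.099 = £43.36
Remaining tier: 0 kWh (not reached)
Energy charge = £89.86; + service £15.29 = £105.15 ≈ £105

£105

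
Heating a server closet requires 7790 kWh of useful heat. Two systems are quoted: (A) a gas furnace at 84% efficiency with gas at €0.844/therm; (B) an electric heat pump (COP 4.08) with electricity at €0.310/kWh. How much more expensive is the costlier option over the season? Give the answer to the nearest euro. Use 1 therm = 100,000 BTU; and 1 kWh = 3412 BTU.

Heat load = 7790 kWh × 3412 = 26,579,480 BTU
Gas: input = 26,579,480 / 0.84 = 31,642,238 BTU = 316.4 therm → 316.4 × €0.844 = €267.06
Heat pump: 26,579,480 BTU / 3412 = 7,790 kWh heat; / 4.08 = 1,909 kWh in → × €0.310 = €591.89
Difference = |€267.06 − €591.89| = €324.83 ≈ €325

€325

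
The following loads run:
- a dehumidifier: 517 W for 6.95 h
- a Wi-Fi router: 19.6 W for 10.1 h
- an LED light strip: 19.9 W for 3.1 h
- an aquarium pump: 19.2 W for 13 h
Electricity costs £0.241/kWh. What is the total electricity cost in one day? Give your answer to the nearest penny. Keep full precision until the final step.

£0.99

dehumidifier: 517 W × 6.95 h = 3,593 Wh = 3.593 kWh
Wi-Fi router: 19.6 W × 10.1 h = 198 Wh = 0.198 kWh
LED light strip: 19.9 W × 3.1 h = 62 Wh = 0.06169 kWh
aquarium pump: 19.2 W × 13 h = 250 Wh = 0.2496 kWh
Total energy = 3.593 + 0.198 + 0.06169 + 0.2496 = 4.102 kWh
Cost = 4.102 kWh × £0.241 = £0.99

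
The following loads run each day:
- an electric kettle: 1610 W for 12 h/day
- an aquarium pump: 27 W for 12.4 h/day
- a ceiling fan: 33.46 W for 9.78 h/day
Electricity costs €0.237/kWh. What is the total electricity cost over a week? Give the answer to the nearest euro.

€33

electric kettle: 1610 W × 12 h × 7 d = 135,240 Wh = 135.2 kWh
aquarium pump: 27 W × 12.4 h × 7 d = 2,344 Wh = 2.344 kWh
ceiling fan: 33.46 W × 9.78 h × 7 d = 2,291 Wh = 2.291 kWh
Total energy = 135.2 + 2.344 + 2.291 = 139.9 kWh
Cost = 139.9 kWh × €0.237 = €33.15 ≈ €33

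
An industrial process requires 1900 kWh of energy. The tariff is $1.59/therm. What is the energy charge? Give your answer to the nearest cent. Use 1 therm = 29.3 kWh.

1900 kWh × (0.03413 therm/kWh) = 64.85 therm
Cost = 64.85 therm × $1.59/therm = $103.11

$103.11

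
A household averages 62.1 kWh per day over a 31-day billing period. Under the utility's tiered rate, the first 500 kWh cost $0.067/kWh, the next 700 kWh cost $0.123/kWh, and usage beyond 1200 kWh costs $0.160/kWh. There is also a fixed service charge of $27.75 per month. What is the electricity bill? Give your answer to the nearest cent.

$263.37

Usage = 62.1 kWh/day × 31 days = 1925.1 kWh
First 500 kWh × $0.067 = $33.50
Next 700 kWh × $0.123 = $86.10
Remaining 725.1 kWh × $0.160 = $116.02
Energy charge = $235.62; + service $27.75 = $263.37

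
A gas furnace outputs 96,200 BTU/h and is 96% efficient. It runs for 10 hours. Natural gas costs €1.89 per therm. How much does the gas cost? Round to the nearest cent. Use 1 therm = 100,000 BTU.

€18.94

Heat delivered = 96,200 BTU/h × 10 h = 962,000 BTU
Gas input = 962,000 / 0.96 = 1,002,083 BTU
= 1,002,083 / 100,000 = 10.02 therm
Cost = 10.02 × €1.89/therm = €18.94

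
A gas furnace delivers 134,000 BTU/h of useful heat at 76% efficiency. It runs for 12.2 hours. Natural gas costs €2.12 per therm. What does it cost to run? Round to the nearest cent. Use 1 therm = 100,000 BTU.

Heat delivered = 134,000 BTU/h × 12.2 h = 1,634,800 BTU
Gas input = 1,634,800 / 0.76 = 2,151,053 BTU
= 2,151,053 / 100,000 = 21.51 therm
Cost = 21.51 × €2.12/therm = €45.60

€45.60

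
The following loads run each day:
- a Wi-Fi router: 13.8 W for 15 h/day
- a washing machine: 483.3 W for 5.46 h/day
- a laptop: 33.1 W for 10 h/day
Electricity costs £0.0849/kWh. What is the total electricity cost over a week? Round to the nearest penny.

Wi-Fi router: 13.8 W × 15 h × 7 d = 1,449 Wh = 1.449 kWh
washing machine: 483.3 W × 5.46 h × 7 d = 18,472 Wh = 18.47 kWh
laptop: 33.1 W × 10 h × 7 d = 2,317 Wh = 2.317 kWh
Total energy = 1.449 + 18.47 + 2.317 = 22.24 kWh
Cost = 22.24 kWh × £0.0849 = £1.89

£1.89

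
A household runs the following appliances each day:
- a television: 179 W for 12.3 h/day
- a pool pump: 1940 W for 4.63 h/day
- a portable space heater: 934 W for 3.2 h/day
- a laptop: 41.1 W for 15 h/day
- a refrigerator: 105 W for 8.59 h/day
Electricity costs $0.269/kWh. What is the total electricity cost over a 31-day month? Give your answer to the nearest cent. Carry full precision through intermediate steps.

television: 179 W × 12.3 h × 31 d = 68,253 Wh = 68.25 kWh
pool pump: 1940 W × 4.63 h × 31 d = 278,448 Wh = 278.4 kWh
portable space heater: 934 W × 3.2 h × 31 d = 92,653 Wh = 92.65 kWh
laptop: 41.1 W × 15 h × 31 d = 19,112 Wh = 19.11 kWh
refrigerator: 105 W × 8.59 h × 31 d = 27,960 Wh = 27.96 kWh
Total energy = 68.25 + 278.4 + 92.65 + 19.11 + 27.96 = 486.4 kWh
Cost = 486.4 kWh × $0.269 = $130.85

$130.85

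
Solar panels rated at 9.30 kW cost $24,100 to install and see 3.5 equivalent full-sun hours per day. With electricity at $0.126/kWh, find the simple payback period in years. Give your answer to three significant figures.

16.1 years

Daily generation = 9.30 kW × 3.5 h = 32.55 kWh
Annual generation = 32.55 × 365 = 11881 kWh
Annual savings = 11881 × $0.126 = $1,496.97
Payback = $24,100 / $1,496.97 = 16.1 years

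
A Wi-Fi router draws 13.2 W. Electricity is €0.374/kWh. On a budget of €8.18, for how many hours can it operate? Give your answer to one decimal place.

Energy budget = €8.18 / €0.374 per kWh = 21.87 kWh = 21,872 Wh
Runtime = 21,872 Wh / 13.2 W = 1,657 h

1656.9 h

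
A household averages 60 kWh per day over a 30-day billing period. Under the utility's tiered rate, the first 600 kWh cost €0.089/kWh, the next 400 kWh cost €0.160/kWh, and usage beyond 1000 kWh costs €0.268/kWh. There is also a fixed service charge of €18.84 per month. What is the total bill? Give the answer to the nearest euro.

Usage = 60 kWh/day × 30 days = 1800 kWh
First 600 kWh × €0.089 = €53.40
Next 400 kWh × €0.160 = €64.00
Remaining 800 kWh × €0.268 = €214.40
Energy charge = €331.80; + service €18.84 = €350.64 ≈ €351

€351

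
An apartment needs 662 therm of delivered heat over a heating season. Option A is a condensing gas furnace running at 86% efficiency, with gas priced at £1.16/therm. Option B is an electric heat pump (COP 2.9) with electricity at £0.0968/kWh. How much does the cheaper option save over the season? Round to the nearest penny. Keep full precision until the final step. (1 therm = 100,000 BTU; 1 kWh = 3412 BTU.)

£245.30

Heat load = 662 therm × 100,000 = 66,200,000 BTU
Gas: input = 66,200,000 / 0.86 = 76,976,744 BTU = 769.8 therm → 769.8 × £1.16 = £892.93
Heat pump: 66,200,000 BTU / 3412 = 19,400 kWh heat; / 2.9 = 6,690 kWh in → × £0.0968 = £647.63
Difference = |£892.93 − £647.63| = £245.30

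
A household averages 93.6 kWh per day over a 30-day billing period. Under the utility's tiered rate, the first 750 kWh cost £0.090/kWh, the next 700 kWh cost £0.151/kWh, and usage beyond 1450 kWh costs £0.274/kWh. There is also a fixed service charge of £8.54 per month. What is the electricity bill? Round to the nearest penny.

£553.83

Usage = 93.6 kWh/day × 30 days = 2808 kWh
First 750 kWh × £0.090 = £67.50
Next 700 kWh × £0.151 = £105.70
Remaining 1358 kWh × £0.274 = £372.09
Energy charge = £545.29; + service £8.54 = £553.83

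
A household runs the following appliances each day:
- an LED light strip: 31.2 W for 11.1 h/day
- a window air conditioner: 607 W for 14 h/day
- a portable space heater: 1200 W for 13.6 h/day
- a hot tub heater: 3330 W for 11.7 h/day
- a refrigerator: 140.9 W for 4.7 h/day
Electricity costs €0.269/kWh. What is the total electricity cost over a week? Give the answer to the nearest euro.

LED light strip: 31.2 W × 11.1 h × 7 d = 2,424 Wh = 2.424 kWh
window air conditioner: 607 W × 14 h × 7 d = 59,486 Wh = 59.49 kWh
portable space heater: 1200 W × 13.6 h × 7 d = 114,240 Wh = 114.2 kWh
hot tub heater: 3330 W × 11.7 h × 7 d = 272,727 Wh = 272.7 kWh
refrigerator: 140.9 W × 4.7 h × 7 d = 4,636 Wh = 4.636 kWh
Total energy = 2.424 + 59.49 + 114.2 + 272.7 + 4.636 = 453.5 kWh
Cost = 453.5 kWh × €0.269 = €121.99 ≈ €122

€122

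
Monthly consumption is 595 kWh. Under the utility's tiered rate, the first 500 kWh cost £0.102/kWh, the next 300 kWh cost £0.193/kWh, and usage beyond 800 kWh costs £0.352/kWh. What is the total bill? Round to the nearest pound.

£69

First 500 kWh × £0.102 = £51.00
Next 95 kWh × £0.193 = £18.34
Remaining tier: 0 kWh (not reached)
Total = £69.34 ≈ £69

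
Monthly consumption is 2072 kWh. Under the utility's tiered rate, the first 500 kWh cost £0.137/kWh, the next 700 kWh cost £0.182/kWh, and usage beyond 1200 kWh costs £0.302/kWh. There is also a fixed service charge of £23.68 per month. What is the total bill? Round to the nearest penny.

First 500 kWh × £0.137 = £68.50
Next 700 kWh × £0.182 = £127.40
Remaining 872 kWh × £0.302 = £263.34
Energy charge = £459.24; + service £23.68 = £482.92

£482.92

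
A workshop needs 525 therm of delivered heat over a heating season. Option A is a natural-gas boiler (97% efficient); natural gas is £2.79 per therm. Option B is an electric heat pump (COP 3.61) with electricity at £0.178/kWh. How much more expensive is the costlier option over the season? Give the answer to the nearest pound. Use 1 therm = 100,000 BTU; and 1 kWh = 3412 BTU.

Heat load = 525 therm × 100,000 = 52,500,000 BTU
Gas: input = 52,500,000 / 0.97 = 54,123,711 BTU = 541.2 therm → 541.2 × £2.79 = £1,510.05
Heat pump: 52,500,000 BTU / 3412 = 15,390 kWh heat; / 3.61 = 4,262 kWh in → × £0.178 = £758.69
Difference = |£1,510.05 − £758.69| = £751.36 ≈ £751

£751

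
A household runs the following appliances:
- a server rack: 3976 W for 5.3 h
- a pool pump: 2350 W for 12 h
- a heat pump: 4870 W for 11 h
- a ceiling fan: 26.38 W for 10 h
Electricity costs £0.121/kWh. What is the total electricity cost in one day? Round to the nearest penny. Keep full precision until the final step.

server rack: 3976 W × 5.3 h = 21,073 Wh = 21.07 kWh
pool pump: 2350 W × 12 h = 28,200 Wh = 28.2 kWh
heat pump: 4870 W × 11 h = 53,570 Wh = 53.57 kWh
ceiling fan: 26.38 W × 10 h = 264 Wh = 0.2638 kWh
Total energy = 21.07 + 28.2 + 53.57 + 0.2638 = 103.1 kWh
Cost = 103.1 kWh × £0.121 = £12.48

£12.48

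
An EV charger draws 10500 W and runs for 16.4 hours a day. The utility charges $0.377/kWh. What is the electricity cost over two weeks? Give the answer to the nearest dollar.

$909

Energy = 10500 W × 16.4 h/day × 14 days = 2,410,800 Wh = 2,411 kWh
Cost = 2,411 kWh × $0.377/kWh = $908.87 ≈ $909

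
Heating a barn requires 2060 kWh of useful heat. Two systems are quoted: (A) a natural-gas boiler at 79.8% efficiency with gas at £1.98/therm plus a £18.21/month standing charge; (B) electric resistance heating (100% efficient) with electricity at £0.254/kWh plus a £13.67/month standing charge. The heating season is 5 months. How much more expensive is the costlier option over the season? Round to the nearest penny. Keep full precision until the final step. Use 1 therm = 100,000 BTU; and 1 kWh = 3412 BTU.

Heat load = 2060 kWh × 3412 = 7,028,720 BTU
Gas: input = 7,028,720 / 0.798 = 8,807,920 BTU = 88.08 therm → 88.08 × £1.98 = £174.40; + 5 × £18.21 standing = £265.45
Electric: 7,028,720 BTU / 3412 = 2,060 kWh → × £0.254 = £523.24; + 5 × £13.67 standing = £591.59
Difference = |£265.45 − £591.59| = £326.14

£326.14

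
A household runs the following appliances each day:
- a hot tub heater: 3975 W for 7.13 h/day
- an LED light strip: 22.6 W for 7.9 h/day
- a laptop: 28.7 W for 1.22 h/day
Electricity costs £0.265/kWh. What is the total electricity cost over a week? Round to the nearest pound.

hot tub heater: 3975 W × 7.13 h × 7 d = 198,392 Wh = 198.4 kWh
LED light strip: 22.6 W × 7.9 h × 7 d = 1,250 Wh = 1.25 kWh
laptop: 28.7 W × 1.22 h × 7 d = 245 Wh = 0.2451 kWh
Total energy = 198.4 + 1.25 + 0.2451 = 199.9 kWh
Cost = 199.9 kWh × £0.265 = £52.97 ≈ £53

£53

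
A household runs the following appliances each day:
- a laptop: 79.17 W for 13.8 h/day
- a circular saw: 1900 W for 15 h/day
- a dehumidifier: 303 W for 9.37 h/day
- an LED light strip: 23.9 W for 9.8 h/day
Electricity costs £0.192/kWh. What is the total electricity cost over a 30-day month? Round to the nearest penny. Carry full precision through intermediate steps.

laptop: 79.17 W × 13.8 h × 30 d = 32,776 Wh = 32.78 kWh
circular saw: 1900 W × 15 h × 30 d = 855,000 Wh = 855 kWh
dehumidifier: 303 W × 9.37 h × 30 d = 85,173 Wh = 85.17 kWh
LED light strip: 23.9 W × 9.8 h × 30 d = 7,027 Wh = 7.027 kWh
Total energy = 32.78 + 855 + 85.17 + 7.027 = 980 kWh
Cost = 980 kWh × £0.192 = £188.16

£188.16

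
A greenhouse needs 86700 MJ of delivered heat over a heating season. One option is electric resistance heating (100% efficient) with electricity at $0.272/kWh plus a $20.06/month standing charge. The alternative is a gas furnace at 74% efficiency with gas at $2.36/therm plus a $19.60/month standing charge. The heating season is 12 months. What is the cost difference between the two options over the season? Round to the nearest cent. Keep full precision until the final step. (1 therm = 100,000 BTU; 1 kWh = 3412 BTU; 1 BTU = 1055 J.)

$3935.93

Heat load = 86700 MJ = 86,700,000,000 J / 1055 = 82,180,095 BTU
Gas: input = 82,180,095 / 0.74 = 111,054,182 BTU = 1,111 therm → 1,111 × $2.36 = $2,620.88; + 12 × $19.60 standing = $2,856.08
Electric: 82,180,095 BTU / 3412 = 24,090 kWh → × $0.272 = $6,551.29; + 12 × $20.06 standing = $6,792.01
Difference = |$2,856.08 − $6,792.01| = $3,935.93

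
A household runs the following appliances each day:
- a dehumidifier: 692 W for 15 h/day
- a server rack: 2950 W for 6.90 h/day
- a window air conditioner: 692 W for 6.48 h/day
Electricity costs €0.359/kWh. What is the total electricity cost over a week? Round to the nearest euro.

dehumidifier: 692 W × 15 h × 7 d = 72,660 Wh = 72.66 kWh
server rack: 2950 W × 6.90 h × 7 d = 142,485 Wh = 142.5 kWh
window air conditioner: 692 W × 6.48 h × 7 d = 31,389 Wh = 31.39 kWh
Total energy = 72.66 + 142.5 + 31.39 = 246.5 kWh
Cost = 246.5 kWh × €0.359 = €88.51 ≈ €89

€89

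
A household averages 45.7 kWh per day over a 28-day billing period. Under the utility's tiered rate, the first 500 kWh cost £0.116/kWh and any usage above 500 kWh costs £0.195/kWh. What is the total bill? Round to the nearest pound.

Usage = 45.7 kWh/day × 28 days = 1279.6 kWh
First 500 kWh × £0.116 = £58.00
Remaining 779.6 kWh × £0.195 = £152.02
Total = £210.02 ≈ £210

£210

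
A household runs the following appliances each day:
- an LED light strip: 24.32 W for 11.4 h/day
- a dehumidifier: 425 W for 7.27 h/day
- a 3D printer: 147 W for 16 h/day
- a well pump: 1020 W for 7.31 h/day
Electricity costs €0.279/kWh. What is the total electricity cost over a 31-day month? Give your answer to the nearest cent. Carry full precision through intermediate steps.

€113.95

LED light strip: 24.32 W × 11.4 h × 31 d = 8,595 Wh = 8.595 kWh
dehumidifier: 425 W × 7.27 h × 31 d = 95,782 Wh = 95.78 kWh
3D printer: 147 W × 16 h × 31 d = 72,912 Wh = 72.91 kWh
well pump: 1020 W × 7.31 h × 31 d = 231,142 Wh = 231.1 kWh
Total energy = 8.595 + 95.78 + 72.91 + 231.1 = 408.4 kWh
Cost = 408.4 kWh × €0.279 = €113.95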